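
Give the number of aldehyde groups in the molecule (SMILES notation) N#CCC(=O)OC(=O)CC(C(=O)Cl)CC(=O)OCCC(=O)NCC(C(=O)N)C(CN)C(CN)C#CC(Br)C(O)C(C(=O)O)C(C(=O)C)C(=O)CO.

N≡C–: carbon triple-bonded to nitrogen → nitrile.
two acyl groups sharing one oxygen, –C(=O)–O–C(=O)– → anhydride.
pendant –C(=O)X: carbonyl C bonded to C and halogen → acyl halide.
–C(=O)–O–C with C on the carbonyl side → ester.
–C(=O)–N– linkage → amide (the N is not an amine).
pendant –CONH2: carbonyl C bonded to C and N → amide.
pendant –CH2NH2: N on sp³ C, no adjacent C=O → amine.
pendant –CH2NH2: N on sp³ C, no adjacent C=O → amine.
C≡C triple bond → alkyne.
halogen on an sp³ carbon → alkyl halide.
–OH on an sp³ carbon → alcohol (secondary).
pendant –COOH: carbonyl C bonded to C and –OH → carboxylic acid.
pendant –COCH3: carbonyl C bonded to two carbons → ketone.
–C(=O)– with carbon on both sides → ketone.
–OH on an sp³ carbon → alcohol.
No segment is a aldehyde: CH(COCl) is acyl halide, not aldehyde; CH2COOCH2 is ester, not aldehyde; CH(COOH) is carboxylic acid, not aldehyde. → 0.

0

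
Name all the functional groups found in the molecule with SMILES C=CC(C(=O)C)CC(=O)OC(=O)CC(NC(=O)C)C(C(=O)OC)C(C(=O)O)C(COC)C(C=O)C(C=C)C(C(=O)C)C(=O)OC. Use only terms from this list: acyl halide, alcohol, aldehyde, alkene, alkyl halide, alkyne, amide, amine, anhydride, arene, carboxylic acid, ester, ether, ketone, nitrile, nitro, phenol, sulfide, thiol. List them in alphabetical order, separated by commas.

aldehyde, alkene, amide, anhydride, carboxylic acid, ester, ether, ketone

Working along the chain:
  CH2=CH: C=C double bond → alkene.
  CH(COCH3): pendant –COCH3: carbonyl C bonded to two carbons → ketone.
  CH2CO-O-COCH2: two acyl groups sharing one oxygen, –C(=O)–O–C(=O)– → anhydride.
  CH(NHCOCH3): pendant –NHC(=O)CH3: N bonded to a carbonyl → amide (not amine).
  CH(COOCH3): pendant –COOCH3: carbonyl C bonded to C and –OCH3 → ester.
  CH(COOH): pendant –COOH: carbonyl C bonded to C and –OH → carboxylic acid.
  CH(CH2OCH3): pendant –CH2OCH3: C–O–C linkage → ether.
  CH(CHO): pendant –CHO: carbonyl C bonded to C and H → aldehyde.
  CH(CH=CH2): pendant –CH=CH2: C=C double bond → alkene.
  CH(COCH3): pendant –COCH3: carbonyl C bonded to two carbons → ketone.
  COOCH3: –C(=O)OCH3: carbonyl C bonded to C and to –OCH3 → ester (not ketone + ether).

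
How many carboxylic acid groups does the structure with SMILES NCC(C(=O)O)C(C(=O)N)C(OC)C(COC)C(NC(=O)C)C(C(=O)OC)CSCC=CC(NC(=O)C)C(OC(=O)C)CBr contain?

Reading the structure from left to right:
  H2NCH2: –NH2 on an sp³ carbon with no adjacent C=O → amine.
  CH(COOH): pendant –COOH: carbonyl C bonded to C and –OH → carboxylic acid.
  CH(CONH2): pendant –CONH2: carbonyl C bonded to C and N → amide.
  CH(OCH3): pendant –OCH3: C–O–C with sp³ C, no adjacent C=O → ether.
  CH(CH2OCH3): pendant –CH2OCH3: C–O–C linkage → ether.
  CH(NHCOCH3): pendant –NHC(=O)CH3: N bonded to a carbonyl → amide (not amine).
  CH(COOCH3): pendant –COOCH3: carbonyl C bonded to C and –OCH3 → ester.
  CH2SCH2: C–S–C linkage → sulfide (thioether).
  CH=CH: C=C double bond → alkene.
  CH(NHCOCH3): pendant –NHC(=O)CH3: N bonded to a carbonyl → amide (not amine).
  CH(OCOCH3): pendant –OC(=O)CH3: an acyloxy group → ester.
  CH2Br: halogen on an sp³ carbon → alkyl halide.
Carboxylic acid appears at: CH(COOH) → 1.

1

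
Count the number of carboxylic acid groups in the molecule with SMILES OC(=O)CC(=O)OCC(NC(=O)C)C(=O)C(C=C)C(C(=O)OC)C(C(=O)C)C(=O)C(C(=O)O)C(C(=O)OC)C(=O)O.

3

–COOH: carbonyl C bonded to –OH and C → carboxylic acid (the –OH is not a separate alcohol).
–C(=O)–O–C with C on the carbonyl side → ester.
pendant –NHC(=O)CH3: N bonded to a carbonyl → amide (not amine).
–C(=O)– with carbon on both sides → ketone.
pendant –CH=CH2: C=C double bond → alkene.
pendant –COOCH3: carbonyl C bonded to C and –OCH3 → ester.
pendant –COCH3: carbonyl C bonded to two carbons → ketone.
–C(=O)– with carbon on both sides → ketone.
pendant –COOH: carbonyl C bonded to C and –OH → carboxylic acid.
pendant –COOCH3: carbonyl C bonded to C and –OCH3 → ester.
–COOH: carbonyl C bonded to –OH and C → carboxylic acid (the –OH is not a separate alcohol).
Carboxylic acid appears at: HOOC, CH(COOH), COOH → 3.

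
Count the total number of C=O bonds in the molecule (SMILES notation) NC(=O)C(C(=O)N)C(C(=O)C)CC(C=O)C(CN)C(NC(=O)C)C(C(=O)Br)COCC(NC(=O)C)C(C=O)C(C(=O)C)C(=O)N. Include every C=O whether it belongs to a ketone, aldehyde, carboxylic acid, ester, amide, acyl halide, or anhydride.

10

H2NCO: amide, 1 C=O (running total 1).
CH(CONH2): amide, 1 C=O (running total 2).
CH(COCH3): ketone, 1 C=O (running total 3).
CH(CHO): aldehyde, 1 C=O (running total 4).
CH(NHCOCH3): amide, 1 C=O (running total 5).
CH(COBr): acyl halide, 1 C=O (running total 6).
CH(NHCOCH3): amide, 1 C=O (running total 7).
CH(CHO): aldehyde, 1 C=O (running total 8).
CH(COCH3): ketone, 1 C=O (running total 9).
CONH2: amide, 1 C=O (running total 10).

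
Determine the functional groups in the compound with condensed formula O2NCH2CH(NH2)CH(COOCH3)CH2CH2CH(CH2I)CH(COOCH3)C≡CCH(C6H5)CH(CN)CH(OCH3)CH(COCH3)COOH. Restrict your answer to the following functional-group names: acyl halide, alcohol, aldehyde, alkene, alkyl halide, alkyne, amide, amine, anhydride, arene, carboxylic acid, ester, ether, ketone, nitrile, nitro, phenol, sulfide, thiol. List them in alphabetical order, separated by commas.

Reading the structure from left to right:
  O2NCH2: –NO2 on carbon → nitro group.
  CH(NH2): –NH2 on an sp³ carbon with no adjacent C=O → amine.
  CH(COOCH3): pendant –COOCH3: carbonyl C bonded to C and –OCH3 → ester.
  CH(CH2I): pendant –CH2X: halogen on sp³ carbon → alkyl halide.
  CH(COOCH3): pendant –COOCH3: carbonyl C bonded to C and –OCH3 → ester.
  C≡C: C≡C triple bond → alkyne.
  CH(C6H5): pendant –C6H5: benzene ring → arene.
  CH(CN): pendant –C≡N: nitrile.
  CH(OCH3): pendant –OCH3: C–O–C with sp³ C, no adjacent C=O → ether.
  CH(COCH3): pendant –COCH3: carbonyl C bonded to two carbons → ketone.
  COOH: –COOH: carbonyl C bonded to –OH and C → carboxylic acid (the –OH is not a separate alcohol).

alkyl halide, alkyne, amine, arene, carboxylic acid, ester, ether, ketone, nitrile, nitro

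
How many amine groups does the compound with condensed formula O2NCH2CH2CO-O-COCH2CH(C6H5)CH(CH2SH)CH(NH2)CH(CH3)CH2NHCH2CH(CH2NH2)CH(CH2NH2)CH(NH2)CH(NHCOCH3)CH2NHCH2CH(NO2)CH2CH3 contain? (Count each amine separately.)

6

Taking each segment in turn:
  O2NCH2: –NO2 on carbon → nitro group.
  CH2CO-O-COCH2: two acyl groups sharing one oxygen, –C(=O)–O–C(=O)– → anhydride.
  CH(C6H5): pendant –C6H5: benzene ring → arene.
  CH(CH2SH): pendant –CH2SH → thiol.
  CH(NH2): –NH2 on an sp³ carbon with no adjacent C=O → amine.
  CH2NHCH2: C–N–C with sp³ carbons and no adjacent C=O → amine (secondary).
  CH(CH2NH2): pendant –CH2NH2: N on sp³ C, no adjacent C=O → amine.
  CH(CH2NH2): pendant –CH2NH2: N on sp³ C, no adjacent C=O → amine.
  CH(NH2): –NH2 on an sp³ carbon with no adjacent C=O → amine.
  CH(NHCOCH3): pendant –NHC(=O)CH3: N bonded to a carbonyl → amide (not amine).
  CH2NHCH2: C–N–C with sp³ carbons and no adjacent C=O → amine (secondary).
  CH(NO2): –NO2 on an sp³ carbon → nitro (the N=O is not a carbonyl).
Amine appears at: CH(NH2), CH2NHCH2, CH(CH2NH2), CH(CH2NH2), CH(NH2), CH2NHCH2 → 6.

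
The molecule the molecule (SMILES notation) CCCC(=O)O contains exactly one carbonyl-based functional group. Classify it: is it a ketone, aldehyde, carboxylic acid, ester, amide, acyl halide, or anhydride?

carboxylic acid

The carbonyl is in the COOH segment: –COOH: carbonyl C bonded to –OH and C → carboxylic acid (the –OH is not a separate alcohol).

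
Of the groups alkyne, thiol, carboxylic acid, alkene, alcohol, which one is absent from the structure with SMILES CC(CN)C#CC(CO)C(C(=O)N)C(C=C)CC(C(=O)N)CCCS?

carboxylic acid

thiol: present (CH2SH — –SH on an sp³ carbon → thiol).
alcohol: present (CH(CH2OH) — pendant –CH2OH on an sp³ backbone C → alcohol).
alkene: present (CH(CH=CH2) — pendant –CH=CH2: C=C double bond → alkene).
alkyne: present (C≡C — C≡C triple bond → alkyne).
carboxylic acid: absent. In CH(CONH2), the carbonyl is bonded to nitrogen, not to –OH; that is an amide.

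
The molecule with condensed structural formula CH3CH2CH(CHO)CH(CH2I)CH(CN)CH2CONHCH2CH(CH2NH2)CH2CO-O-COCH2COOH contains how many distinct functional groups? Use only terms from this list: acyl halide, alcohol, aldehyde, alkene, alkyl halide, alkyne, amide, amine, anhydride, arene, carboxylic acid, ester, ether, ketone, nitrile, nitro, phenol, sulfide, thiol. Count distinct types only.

7

Taking each segment in turn:
  CH(CHO): pendant –CHO: carbonyl C bonded to C and H → aldehyde.
  CH(CH2I): pendant –CH2X: halogen on sp³ carbon → alkyl halide.
  CH(CN): pendant –C≡N: nitrile.
  CH2CONHCH2: –C(=O)–N– linkage → amide (the N is not an amine).
  CH(CH2NH2): pendant –CH2NH2: N on sp³ C, no adjacent C=O → amine.
  CH2CO-O-COCH2: two acyl groups sharing one oxygen, –C(=O)–O–C(=O)– → anhydride.
  COOH: –COOH: carbonyl C bonded to –OH and C → carboxylic acid (the –OH is not a separate alcohol).
Distinct types present: aldehyde, alkyl halide, amide, amine, anhydride, carboxylic acid, nitrile.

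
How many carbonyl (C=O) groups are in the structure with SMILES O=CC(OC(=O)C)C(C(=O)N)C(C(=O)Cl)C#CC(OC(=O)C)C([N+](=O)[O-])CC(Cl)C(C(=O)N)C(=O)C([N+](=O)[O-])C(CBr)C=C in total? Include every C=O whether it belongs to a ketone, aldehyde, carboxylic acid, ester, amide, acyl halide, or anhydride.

7

OHC: aldehyde, 1 C=O (running total 1).
CH(OCOCH3): ester, 1 C=O (running total 2).
CH(CONH2): amide, 1 C=O (running total 3).
CH(COCl): acyl halide, 1 C=O (running total 4).
CH(OCOCH3): ester, 1 C=O (running total 5).
CH(CONH2): amide, 1 C=O (running total 6).
CO: ketone, 1 C=O (running total 7).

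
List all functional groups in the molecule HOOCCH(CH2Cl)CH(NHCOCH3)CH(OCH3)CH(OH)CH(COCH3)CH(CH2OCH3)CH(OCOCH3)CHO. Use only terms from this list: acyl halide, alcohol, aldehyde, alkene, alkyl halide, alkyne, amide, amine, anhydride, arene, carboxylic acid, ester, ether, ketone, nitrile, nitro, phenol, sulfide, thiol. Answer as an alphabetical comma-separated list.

alcohol, aldehyde, alkyl halide, amide, carboxylic acid, ester, ether, ketone

Working along the chain:
  HOOC: –COOH: carbonyl C bonded to –OH and C → carboxylic acid (the –OH is not a separate alcohol).
  CH(CH2Cl): pendant –CH2X: halogen on sp³ carbon → alkyl halide.
  CH(NHCOCH3): pendant –NHC(=O)CH3: N bonded to a carbonyl → amide (not amine).
  CH(OCH3): pendant –OCH3: C–O–C with sp³ C, no adjacent C=O → ether.
  CH(OH): –OH on an sp³ carbon → alcohol (secondary).
  CH(COCH3): pendant –COCH3: carbonyl C bonded to two carbons → ketone.
  CH(CH2OCH3): pendant –CH2OCH3: C–O–C linkage → ether.
  CH(OCOCH3): pendant –OC(=O)CH3: an acyloxy group → ester.
  CHO: terminal –CHO: carbonyl C bonded to H and C → aldehyde.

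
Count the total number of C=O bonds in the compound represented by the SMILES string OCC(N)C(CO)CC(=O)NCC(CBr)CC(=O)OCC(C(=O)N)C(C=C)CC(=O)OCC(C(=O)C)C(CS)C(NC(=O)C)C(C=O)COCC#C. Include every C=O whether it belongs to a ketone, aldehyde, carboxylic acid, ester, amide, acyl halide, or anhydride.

CH2CONHCH2: amide, 1 C=O (running total 1).
CH2COOCH2: ester, 1 C=O (running total 2).
CH(CONH2): amide, 1 C=O (running total 3).
CH2COOCH2: ester, 1 C=O (running total 4).
CH(COCH3): ketone, 1 C=O (running total 5).
CH(NHCOCH3): amide, 1 C=O (running total 6).
CH(CHO): aldehyde, 1 C=O (running total 7).

7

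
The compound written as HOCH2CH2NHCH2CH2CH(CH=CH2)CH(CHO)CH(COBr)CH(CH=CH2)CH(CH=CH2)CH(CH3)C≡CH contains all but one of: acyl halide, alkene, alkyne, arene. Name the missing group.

arene

alkyne: present (C≡CH — C≡C triple bond → alkyne).
alkene: present (CH(CH=CH2) — pendant –CH=CH2: C=C double bond → alkene).
acyl halide: present (CH(COBr) — pendant –C(=O)X: carbonyl C bonded to C and halogen → acyl halide).
arene: no segment matches this pattern.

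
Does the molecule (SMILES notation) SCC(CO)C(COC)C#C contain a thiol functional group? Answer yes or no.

yes

Taking each segment in turn:
  HSCH2: –SH on an sp³ carbon → thiol.
  CH(CH2OH): pendant –CH2OH on an sp³ backbone C → alcohol.
  CH(CH2OCH3): pendant –CH2OCH3: C–O–C linkage → ether.
  C≡CH: C≡C triple bond → alkyne.
The HSCH2 segment supplies the thiol: –SH on an sp³ carbon → thiol.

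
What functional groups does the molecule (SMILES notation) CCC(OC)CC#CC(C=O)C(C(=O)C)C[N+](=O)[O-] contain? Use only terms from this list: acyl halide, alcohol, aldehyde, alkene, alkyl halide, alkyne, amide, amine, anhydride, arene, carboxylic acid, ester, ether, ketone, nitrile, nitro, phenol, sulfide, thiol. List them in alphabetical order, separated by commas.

Working along the chain:
  CH(OCH3): pendant –OCH3: C–O–C with sp³ C, no adjacent C=O → ether.
  C≡C: C≡C triple bond → alkyne.
  CH(CHO): pendant –CHO: carbonyl C bonded to C and H → aldehyde.
  CH(COCH3): pendant –COCH3: carbonyl C bonded to two carbons → ketone.
  CH2NO2: –NO2 on carbon → nitro group.

aldehyde, alkyne, ether, ketone, nitro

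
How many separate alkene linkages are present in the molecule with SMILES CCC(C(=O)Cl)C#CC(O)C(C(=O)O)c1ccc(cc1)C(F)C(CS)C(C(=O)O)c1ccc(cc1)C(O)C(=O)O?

pendant –C(=O)X: carbonyl C bonded to C and halogen → acyl halide.
C≡C triple bond → alkyne.
–OH on an sp³ carbon → alcohol (secondary).
pendant –COOH: carbonyl C bonded to C and –OH → carboxylic acid.
para-disubstituted benzene ring → arene.
halogen on an sp³ carbon → alkyl halide.
pendant –CH2SH → thiol.
pendant –COOH: carbonyl C bonded to C and –OH → carboxylic acid.
para-disubstituted benzene ring → arene.
–OH on an sp³ carbon → alcohol (secondary).
–COOH: carbonyl C bonded to –OH and C → carboxylic acid (the –OH is not a separate alcohol).
No segment is a alkene: C≡C is alkyne, not alkene; C6H4 is arene, not alkene; C6H4 is arene, not alkene. → 0.

0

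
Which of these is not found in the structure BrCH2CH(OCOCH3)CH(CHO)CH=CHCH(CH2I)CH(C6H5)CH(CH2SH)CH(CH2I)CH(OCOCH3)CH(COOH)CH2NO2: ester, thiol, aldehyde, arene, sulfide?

sulfide

arene: present (CH(C6H5) — pendant –C6H5: benzene ring → arene).
aldehyde: present (CH(CHO) — pendant –CHO: carbonyl C bonded to C and H → aldehyde).
thiol: present (CH(CH2SH) — pendant –CH2SH → thiol).
ester: present (CH(OCOCH3) — pendant –OC(=O)CH3: an acyloxy group → ester).
sulfide: no segment matches this pattern.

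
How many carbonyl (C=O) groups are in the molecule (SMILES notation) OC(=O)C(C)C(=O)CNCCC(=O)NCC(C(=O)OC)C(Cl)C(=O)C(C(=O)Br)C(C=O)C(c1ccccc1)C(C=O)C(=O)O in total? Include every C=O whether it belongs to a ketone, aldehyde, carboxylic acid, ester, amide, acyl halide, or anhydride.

9

HOOC: carboxylic acid, 1 C=O (running total 1).
CO: ketone, 1 C=O (running total 2).
CH2CONHCH2: amide, 1 C=O (running total 3).
CH(COOCH3): ester, 1 C=O (running total 4).
CO: ketone, 1 C=O (running total 5).
CH(COBr): acyl halide, 1 C=O (running total 6).
CH(CHO): aldehyde, 1 C=O (running total 7).
CH(CHO): aldehyde, 1 C=O (running total 8).
COOH: carboxylic acid, 1 C=O (running total 9).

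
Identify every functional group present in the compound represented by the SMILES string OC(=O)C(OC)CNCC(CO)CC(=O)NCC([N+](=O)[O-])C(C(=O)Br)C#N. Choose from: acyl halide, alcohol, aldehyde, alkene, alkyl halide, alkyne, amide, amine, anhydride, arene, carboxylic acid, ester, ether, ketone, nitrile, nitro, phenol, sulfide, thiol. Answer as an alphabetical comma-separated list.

–COOH: carbonyl C bonded to –OH and C → carboxylic acid (the –OH is not a separate alcohol).
pendant –OCH3: C–O–C with sp³ C, no adjacent C=O → ether.
C–N–C with sp³ carbons and no adjacent C=O → amine (secondary).
pendant –CH2OH on an sp³ backbone C → alcohol.
–C(=O)–N– linkage → amide (the N is not an amine).
–NO2 on an sp³ carbon → nitro (the N=O is not a carbonyl).
pendant –C(=O)X: carbonyl C bonded to C and halogen → acyl halide.
–C≡N: carbon triple-bonded to nitrogen → nitrile.

acyl halide, alcohol, amide, amine, carboxylic acid, ether, nitrile, nitro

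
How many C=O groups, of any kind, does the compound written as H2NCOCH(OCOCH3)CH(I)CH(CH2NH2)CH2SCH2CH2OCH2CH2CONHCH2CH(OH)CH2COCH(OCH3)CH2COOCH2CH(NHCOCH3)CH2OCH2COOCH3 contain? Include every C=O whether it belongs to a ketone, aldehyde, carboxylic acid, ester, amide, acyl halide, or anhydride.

7

H2NCO: amide, 1 C=O (running total 1).
CH(OCOCH3): ester, 1 C=O (running total 2).
CH2CONHCH2: amide, 1 C=O (running total 3).
CO: ketone, 1 C=O (running total 4).
CH2COOCH2: ester, 1 C=O (running total 5).
CH(NHCOCH3): amide, 1 C=O (running total 6).
COOCH3: ester, 1 C=O (running total 7).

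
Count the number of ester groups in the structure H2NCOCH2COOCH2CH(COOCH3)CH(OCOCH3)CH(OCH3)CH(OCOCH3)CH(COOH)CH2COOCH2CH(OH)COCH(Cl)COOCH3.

6

Reading the structure from left to right:
  H2NCO: –C(=O)NH2: carbonyl C bonded to C and to N → amide (the N is not a separate amine).
  CH2COOCH2: –C(=O)–O–C with C on the carbonyl side → ester.
  CH(COOCH3): pendant –COOCH3: carbonyl C bonded to C and –OCH3 → ester.
  CH(OCOCH3): pendant –OC(=O)CH3: an acyloxy group → ester.
  CH(OCH3): pendant –OCH3: C–O–C with sp³ C, no adjacent C=O → ether.
  CH(OCOCH3): pendant –OC(=O)CH3: an acyloxy group → ester.
  CH(COOH): pendant –COOH: carbonyl C bonded to C and –OH → carboxylic acid.
  CH2COOCH2: –C(=O)–O–C with C on the carbonyl side → ester.
  CH(OH): –OH on an sp³ carbon → alcohol (secondary).
  CO: –C(=O)– with carbon on both sides → ketone.
  CH(Cl): halogen on an sp³ carbon → alkyl halide.
  COOCH3: –C(=O)OCH3: carbonyl C bonded to C and to –OCH3 → ester (not ketone + ether).
Ester appears at: CH2COOCH2, CH(COOCH3), CH(OCOCH3), CH(OCOCH3), CH2COOCH2, COOCH3 → 6.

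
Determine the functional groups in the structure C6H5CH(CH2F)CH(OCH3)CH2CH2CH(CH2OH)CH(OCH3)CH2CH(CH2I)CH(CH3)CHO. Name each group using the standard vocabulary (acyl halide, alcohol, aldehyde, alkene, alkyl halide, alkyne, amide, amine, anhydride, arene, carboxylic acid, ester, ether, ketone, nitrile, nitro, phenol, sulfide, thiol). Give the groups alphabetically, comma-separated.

alcohol, aldehyde, alkyl halide, arene, ether

Reading the structure from left to right:
  C6H5: C6H5– phenyl ring → arene.
  CH(CH2F): pendant –CH2X: halogen on sp³ carbon → alkyl halide.
  CH(OCH3): pendant –OCH3: C–O–C with sp³ C, no adjacent C=O → ether.
  CH(CH2OH): pendant –CH2OH on an sp³ backbone C → alcohol.
  CH(OCH3): pendant –OCH3: C–O–C with sp³ C, no adjacent C=O → ether.
  CH(CH2I): pendant –CH2X: halogen on sp³ carbon → alkyl halide.
  CHO: terminal –CHO: carbonyl C bonded to H and C → aldehyde.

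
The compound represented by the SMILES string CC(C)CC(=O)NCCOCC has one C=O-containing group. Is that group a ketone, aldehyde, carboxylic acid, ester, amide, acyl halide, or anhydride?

amide

The carbonyl is in the CH2CONHCH2 segment: –C(=O)–N– linkage → amide (the N is not an amine).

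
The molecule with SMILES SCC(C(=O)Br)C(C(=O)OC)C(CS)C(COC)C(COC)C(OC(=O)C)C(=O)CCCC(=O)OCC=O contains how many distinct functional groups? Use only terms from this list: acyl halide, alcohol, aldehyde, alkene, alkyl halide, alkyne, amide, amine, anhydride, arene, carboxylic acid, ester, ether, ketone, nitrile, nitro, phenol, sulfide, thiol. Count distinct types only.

6

Reading the structure from left to right:
  HSCH2: –SH on an sp³ carbon → thiol.
  CH(COBr): pendant –C(=O)X: carbonyl C bonded to C and halogen → acyl halide.
  CH(COOCH3): pendant –COOCH3: carbonyl C bonded to C and –OCH3 → ester.
  CH(CH2SH): pendant –CH2SH → thiol.
  CH(CH2OCH3): pendant –CH2OCH3: C–O–C linkage → ether.
  CH(CH2OCH3): pendant –CH2OCH3: C–O–C linkage → ether.
  CH(OCOCH3): pendant –OC(=O)CH3: an acyloxy group → ester.
  CO: –C(=O)– with carbon on both sides → ketone.
  CH2COOCH2: –C(=O)–O–C with C on the carbonyl side → ester.
  CHO: terminal –CHO: carbonyl C bonded to H and C → aldehyde.
Distinct types present: acyl halide, aldehyde, ester, ether, ketone, thiol.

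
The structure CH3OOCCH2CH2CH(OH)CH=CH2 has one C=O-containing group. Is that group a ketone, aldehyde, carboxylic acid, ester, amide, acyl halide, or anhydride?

The carbonyl is in the CH3OOC segment: CH3O–C(=O)–: carbonyl C bonded to C and to –OCH3 → ester (not ketone + ether).

ester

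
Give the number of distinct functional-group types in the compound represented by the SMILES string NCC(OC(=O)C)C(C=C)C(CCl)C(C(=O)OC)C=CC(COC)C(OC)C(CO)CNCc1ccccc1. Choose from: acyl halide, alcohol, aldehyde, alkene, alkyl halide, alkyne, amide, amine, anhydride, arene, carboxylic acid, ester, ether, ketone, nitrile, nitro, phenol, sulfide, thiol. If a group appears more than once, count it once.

–NH2 on an sp³ carbon with no adjacent C=O → amine.
pendant –OC(=O)CH3: an acyloxy group → ester.
pendant –CH=CH2: C=C double bond → alkene.
pendant –CH2X: halogen on sp³ carbon → alkyl halide.
pendant –COOCH3: carbonyl C bonded to C and –OCH3 → ester.
C=C double bond → alkene.
pendant –CH2OCH3: C–O–C linkage → ether.
pendant –OCH3: C–O–C with sp³ C, no adjacent C=O → ether.
pendant –CH2OH on an sp³ backbone C → alcohol.
C–N–C with sp³ carbons and no adjacent C=O → amine (secondary).
–C6H5 phenyl ring → arene.
Distinct types present: alcohol, alkene, alkyl halide, amine, arene, ester, ether.

7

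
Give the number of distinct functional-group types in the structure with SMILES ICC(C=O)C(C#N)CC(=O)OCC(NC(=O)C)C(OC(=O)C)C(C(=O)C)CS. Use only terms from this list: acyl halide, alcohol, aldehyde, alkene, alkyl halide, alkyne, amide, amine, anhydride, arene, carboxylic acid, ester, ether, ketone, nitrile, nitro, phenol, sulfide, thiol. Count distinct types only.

7

halogen on an sp³ carbon → alkyl halide.
pendant –CHO: carbonyl C bonded to C and H → aldehyde.
pendant –C≡N: nitrile.
–C(=O)–O–C with C on the carbonyl side → ester.
pendant –NHC(=O)CH3: N bonded to a carbonyl → amide (not amine).
pendant –OC(=O)CH3: an acyloxy group → ester.
pendant –COCH3: carbonyl C bonded to two carbons → ketone.
–SH on an sp³ carbon → thiol.
Distinct types present: aldehyde, alkyl halide, amide, ester, ketone, nitrile, thiol.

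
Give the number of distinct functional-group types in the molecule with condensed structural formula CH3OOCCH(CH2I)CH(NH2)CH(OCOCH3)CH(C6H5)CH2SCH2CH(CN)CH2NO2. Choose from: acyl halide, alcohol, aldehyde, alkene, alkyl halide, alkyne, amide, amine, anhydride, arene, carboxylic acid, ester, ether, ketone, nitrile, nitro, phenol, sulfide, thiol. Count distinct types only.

7

CH3O–C(=O)–: carbonyl C bonded to C and to –OCH3 → ester (not ketone + ether).
pendant –CH2X: halogen on sp³ carbon → alkyl halide.
–NH2 on an sp³ carbon with no adjacent C=O → amine.
pendant –OC(=O)CH3: an acyloxy group → ester.
pendant –C6H5: benzene ring → arene.
C–S–C linkage → sulfide (thioether).
pendant –C≡N: nitrile.
–NO2 on carbon → nitro group.
Distinct types present: alkyl halide, amine, arene, ester, nitrile, nitro, sulfide.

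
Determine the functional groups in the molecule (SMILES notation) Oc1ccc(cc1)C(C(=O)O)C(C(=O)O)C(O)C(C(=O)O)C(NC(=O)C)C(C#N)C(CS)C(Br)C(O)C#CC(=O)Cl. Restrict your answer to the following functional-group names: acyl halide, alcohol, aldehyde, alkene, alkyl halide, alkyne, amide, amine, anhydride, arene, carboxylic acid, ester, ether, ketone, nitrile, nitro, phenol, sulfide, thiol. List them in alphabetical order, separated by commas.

Taking each segment in turn:
  HOC6H4: –OH attached directly to an aromatic ring → phenol (not alcohol); the ring itself is an arene.
  CH(COOH): pendant –COOH: carbonyl C bonded to C and –OH → carboxylic acid.
  CH(COOH): pendant –COOH: carbonyl C bonded to C and –OH → carboxylic acid.
  CH(OH): –OH on an sp³ carbon → alcohol (secondary).
  CH(COOH): pendant –COOH: carbonyl C bonded to C and –OH → carboxylic acid.
  CH(NHCOCH3): pendant –NHC(=O)CH3: N bonded to a carbonyl → amide (not amine).
  CH(CN): pendant –C≡N: nitrile.
  CH(CH2SH): pendant –CH2SH → thiol.
  CH(Br): halogen on an sp³ carbon → alkyl halide.
  CH(OH): –OH on an sp³ carbon → alcohol (secondary).
  C≡C: C≡C triple bond → alkyne.
  COCl: –C(=O)Cl: carbonyl C bonded to C and to a halogen → acyl halide (not alkyl halide).

acyl halide, alcohol, alkyl halide, alkyne, amide, arene, carboxylic acid, nitrile, phenol, thiol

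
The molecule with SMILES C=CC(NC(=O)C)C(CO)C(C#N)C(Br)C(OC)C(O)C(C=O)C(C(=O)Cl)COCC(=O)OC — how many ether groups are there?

C=C double bond → alkene.
pendant –NHC(=O)CH3: N bonded to a carbonyl → amide (not amine).
pendant –CH2OH on an sp³ backbone C → alcohol.
pendant –C≡N: nitrile.
halogen on an sp³ carbon → alkyl halide.
pendant –OCH3: C–O–C with sp³ C, no adjacent C=O → ether.
–OH on an sp³ carbon → alcohol (secondary).
pendant –CHO: carbonyl C bonded to C and H → aldehyde.
pendant –C(=O)X: carbonyl C bonded to C and halogen → acyl halide.
C–O–C with sp³ carbons on both sides and no adjacent C=O → ether.
–C(=O)OCH3: carbonyl C bonded to C and to –OCH3 → ester (not ketone + ether).
Ether appears at: CH(OCH3), CH2OCH2 → 2.

2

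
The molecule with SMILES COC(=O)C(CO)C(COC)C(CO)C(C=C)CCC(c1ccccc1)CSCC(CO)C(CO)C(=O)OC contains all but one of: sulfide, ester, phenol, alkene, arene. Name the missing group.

alkene: present (CH(CH=CH2) — pendant –CH=CH2: C=C double bond → alkene).
arene: present (CH(C6H5) — pendant –C6H5: benzene ring → arene).
ester: present (CH3OOC — CH3O–C(=O)–: carbonyl C bonded to C and to –OCH3 → ester (not ketone + ether)).
sulfide: present (CH2SCH2 — C–S–C linkage → sulfide (thioether)).
phenol: absent. In CH(CH2OH), the –OH is on an sp³ carbon, not on an aromatic ring, so it is an alcohol.

phenol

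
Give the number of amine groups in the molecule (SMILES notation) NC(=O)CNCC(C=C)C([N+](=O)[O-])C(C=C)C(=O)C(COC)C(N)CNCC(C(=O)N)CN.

Taking each segment in turn:
  H2NCO: –C(=O)NH2: carbonyl C bonded to C and to N → amide (the N is not a separate amine).
  CH2NHCH2: C–N–C with sp³ carbons and no adjacent C=O → amine (secondary).
  CH(CH=CH2): pendant –CH=CH2: C=C double bond → alkene.
  CH(NO2): –NO2 on an sp³ carbon → nitro (the N=O is not a carbonyl).
  CH(CH=CH2): pendant –CH=CH2: C=C double bond → alkene.
  CO: –C(=O)– with carbon on both sides → ketone.
  CH(CH2OCH3): pendant –CH2OCH3: C–O–C linkage → ether.
  CH(NH2): –NH2 on an sp³ carbon with no adjacent C=O → amine.
  CH2NHCH2: C–N–C with sp³ carbons and no adjacent C=O → amine (secondary).
  CH(CONH2): pendant –CONH2: carbonyl C bonded to C and N → amide.
  CH2NH2: –NH2 on an sp³ carbon with no adjacent C=O → amine.
Amine appears at: CH2NHCH2, CH(NH2), CH2NHCH2, CH2NH2 → 4.

4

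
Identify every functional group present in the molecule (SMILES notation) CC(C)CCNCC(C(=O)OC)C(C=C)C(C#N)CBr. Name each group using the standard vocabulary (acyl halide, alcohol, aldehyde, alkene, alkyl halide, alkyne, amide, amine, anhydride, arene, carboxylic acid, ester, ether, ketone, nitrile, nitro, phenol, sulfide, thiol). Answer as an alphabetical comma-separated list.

alkene, alkyl halide, amine, ester, nitrile

Working along the chain:
  CH2NHCH2: C–N–C with sp³ carbons and no adjacent C=O → amine (secondary).
  CH(COOCH3): pendant –COOCH3: carbonyl C bonded to C and –OCH3 → ester.
  CH(CH=CH2): pendant –CH=CH2: C=C double bond → alkene.
  CH(CN): pendant –C≡N: nitrile.
  CH2Br: halogen on an sp³ carbon → alkyl halide.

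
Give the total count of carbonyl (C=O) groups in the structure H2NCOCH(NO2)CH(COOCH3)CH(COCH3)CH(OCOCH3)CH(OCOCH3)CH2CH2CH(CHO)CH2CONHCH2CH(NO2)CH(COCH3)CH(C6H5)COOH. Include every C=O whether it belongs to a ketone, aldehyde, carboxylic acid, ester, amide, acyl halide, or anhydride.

H2NCO: amide, 1 C=O (running total 1).
CH(COOCH3): ester, 1 C=O (running total 2).
CH(COCH3): ketone, 1 C=O (running total 3).
CH(OCOCH3): ester, 1 C=O (running total 4).
CH(OCOCH3): ester, 1 C=O (running total 5).
CH(CHO): aldehyde, 1 C=O (running total 6).
CH2CONHCH2: amide, 1 C=O (running total 7).
CH(COCH3): ketone, 1 C=O (running total 8).
COOH: carboxylic acid, 1 C=O (running total 9).

9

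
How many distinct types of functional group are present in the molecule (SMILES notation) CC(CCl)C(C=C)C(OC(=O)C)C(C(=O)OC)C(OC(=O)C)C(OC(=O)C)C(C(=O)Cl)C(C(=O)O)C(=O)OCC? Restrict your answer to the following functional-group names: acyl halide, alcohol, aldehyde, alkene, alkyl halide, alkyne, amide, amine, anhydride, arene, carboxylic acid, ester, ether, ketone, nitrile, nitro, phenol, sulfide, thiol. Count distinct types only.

5

Reading the structure from left to right:
  CH(CH2Cl): pendant –CH2X: halogen on sp³ carbon → alkyl halide.
  CH(CH=CH2): pendant –CH=CH2: C=C double bond → alkene.
  CH(OCOCH3): pendant –OC(=O)CH3: an acyloxy group → ester.
  CH(COOCH3): pendant –COOCH3: carbonyl C bonded to C and –OCH3 → ester.
  CH(OCOCH3): pendant –OC(=O)CH3: an acyloxy group → ester.
  CH(OCOCH3): pendant –OC(=O)CH3: an acyloxy group → ester.
  CH(COCl): pendant –C(=O)X: carbonyl C bonded to C and halogen → acyl halide.
  CH(COOH): pendant –COOH: carbonyl C bonded to C and –OH → carboxylic acid.
  COOCH2CH3: –C(=O)OCH2CH3: carbonyl C bonded to C and to –OEt → ester.
Distinct types present: acyl halide, alkene, alkyl halide, carboxylic acid, ester.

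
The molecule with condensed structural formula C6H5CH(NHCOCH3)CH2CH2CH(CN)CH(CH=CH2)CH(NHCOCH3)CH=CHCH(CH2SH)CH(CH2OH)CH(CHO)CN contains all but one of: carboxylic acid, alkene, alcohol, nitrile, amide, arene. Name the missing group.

carboxylic acid

alkene: present (CH(CH=CH2) — pendant –CH=CH2: C=C double bond → alkene).
arene: present (C6H5 — C6H5– phenyl ring → arene).
amide: present (CH(NHCOCH3) — pendant –NHC(=O)CH3: N bonded to a carbonyl → amide (not amine)).
alcohol: present (CH(CH2OH) — pendant –CH2OH on an sp³ backbone C → alcohol).
nitrile: present (CH(CN) — pendant –C≡N: nitrile).
carboxylic acid: absent. In CH(NHCOCH3), the carbonyl is bonded to nitrogen, not to –OH; that is an amide.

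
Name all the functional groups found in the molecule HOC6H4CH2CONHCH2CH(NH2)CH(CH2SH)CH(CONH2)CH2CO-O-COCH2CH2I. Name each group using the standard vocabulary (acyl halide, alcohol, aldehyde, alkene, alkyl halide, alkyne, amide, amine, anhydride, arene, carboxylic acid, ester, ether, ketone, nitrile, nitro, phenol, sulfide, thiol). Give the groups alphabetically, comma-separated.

Reading the structure from left to right:
  HOC6H4: –OH attached directly to an aromatic ring → phenol (not alcohol); the ring itself is an arene.
  CH2CONHCH2: –C(=O)–N– linkage → amide (the N is not an amine).
  CH(NH2): –NH2 on an sp³ carbon with no adjacent C=O → amine.
  CH(CH2SH): pendant –CH2SH → thiol.
  CH(CONH2): pendant –CONH2: carbonyl C bonded to C and N → amide.
  CH2CO-O-COCH2: two acyl groups sharing one oxygen, –C(=O)–O–C(=O)– → anhydride.
  CH2I: halogen on an sp³ carbon → alkyl halide.

alkyl halide, amide, amine, anhydride, arene, phenol, thiol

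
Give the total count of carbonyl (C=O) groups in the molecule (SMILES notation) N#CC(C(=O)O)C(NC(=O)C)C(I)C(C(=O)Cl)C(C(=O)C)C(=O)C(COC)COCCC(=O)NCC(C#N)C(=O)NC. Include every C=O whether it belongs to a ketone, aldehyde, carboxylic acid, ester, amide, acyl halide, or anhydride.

CH(COOH): carboxylic acid, 1 C=O (running total 1).
CH(NHCOCH3): amide, 1 C=O (running total 2).
CH(COCl): acyl halide, 1 C=O (running total 3).
CH(COCH3): ketone, 1 C=O (running total 4).
CO: ketone, 1 C=O (running total 5).
CH2CONHCH2: amide, 1 C=O (running total 6).
CONHCH3: amide, 1 C=O (running total 7).

7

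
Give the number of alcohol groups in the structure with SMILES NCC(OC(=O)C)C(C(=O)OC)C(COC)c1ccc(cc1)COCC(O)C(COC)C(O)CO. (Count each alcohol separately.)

Reading the structure from left to right:
  H2NCH2: –NH2 on an sp³ carbon with no adjacent C=O → amine.
  CH(OCOCH3): pendant –OC(=O)CH3: an acyloxy group → ester.
  CH(COOCH3): pendant –COOCH3: carbonyl C bonded to C and –OCH3 → ester.
  CH(CH2OCH3): pendant –CH2OCH3: C–O–C linkage → ether.
  C6H4: para-disubstituted benzene ring → arene.
  CH2OCH2: C–O–C with sp³ carbons on both sides and no adjacent C=O → ether.
  CH(OH): –OH on an sp³ carbon → alcohol (secondary).
  CH(CH2OCH3): pendant –CH2OCH3: C–O–C linkage → ether.
  CH(OH): –OH on an sp³ carbon → alcohol (secondary).
  CH2OH: –OH on an sp³ carbon → alcohol.
Alcohol appears at: CH(OH), CH(OH), CH2OH → 3.

3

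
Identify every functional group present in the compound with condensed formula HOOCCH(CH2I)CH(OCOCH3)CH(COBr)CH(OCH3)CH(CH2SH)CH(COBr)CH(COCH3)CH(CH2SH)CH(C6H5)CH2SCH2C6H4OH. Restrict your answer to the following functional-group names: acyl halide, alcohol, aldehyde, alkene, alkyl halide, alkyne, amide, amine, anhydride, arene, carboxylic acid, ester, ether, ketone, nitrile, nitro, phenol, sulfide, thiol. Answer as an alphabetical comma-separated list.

acyl halide, alkyl halide, arene, carboxylic acid, ester, ether, ketone, phenol, sulfide, thiol

–COOH: carbonyl C bonded to –OH and C → carboxylic acid (the –OH is not a separate alcohol).
pendant –CH2X: halogen on sp³ carbon → alkyl halide.
pendant –OC(=O)CH3: an acyloxy group → ester.
pendant –C(=O)X: carbonyl C bonded to C and halogen → acyl halide.
pendant –OCH3: C–O–C with sp³ C, no adjacent C=O → ether.
pendant –CH2SH → thiol.
pendant –C(=O)X: carbonyl C bonded to C and halogen → acyl halide.
pendant –COCH3: carbonyl C bonded to two carbons → ketone.
pendant –CH2SH → thiol.
pendant –C6H5: benzene ring → arene.
C–S–C linkage → sulfide (thioether).
–OH attached directly to an aromatic ring → phenol (not alcohol); the ring itself is an arene.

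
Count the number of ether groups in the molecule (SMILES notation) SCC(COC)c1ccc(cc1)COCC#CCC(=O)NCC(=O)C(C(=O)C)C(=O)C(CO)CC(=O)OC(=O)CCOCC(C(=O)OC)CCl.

–SH on an sp³ carbon → thiol.
pendant –CH2OCH3: C–O–C linkage → ether.
para-disubstituted benzene ring → arene.
C–O–C with sp³ carbons on both sides and no adjacent C=O → ether.
C≡C triple bond → alkyne.
–C(=O)–N– linkage → amide (the N is not an amine).
–C(=O)– with carbon on both sides → ketone.
pendant –COCH3: carbonyl C bonded to two carbons → ketone.
–C(=O)– with carbon on both sides → ketone.
pendant –CH2OH on an sp³ backbone C → alcohol.
two acyl groups sharing one oxygen, –C(=O)–O–C(=O)– → anhydride.
C–O–C with sp³ carbons on both sides and no adjacent C=O → ether.
pendant –COOCH3: carbonyl C bonded to C and –OCH3 → ester.
halogen on an sp³ carbon → alkyl halide.
Ether appears at: CH(CH2OCH3), CH2OCH2, CH2OCH2 → 3.

3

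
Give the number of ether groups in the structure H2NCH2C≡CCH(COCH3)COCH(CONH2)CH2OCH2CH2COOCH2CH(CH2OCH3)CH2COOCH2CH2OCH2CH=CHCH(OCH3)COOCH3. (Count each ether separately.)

4

–NH2 on an sp³ carbon with no adjacent C=O → amine.
C≡C triple bond → alkyne.
pendant –COCH3: carbonyl C bonded to two carbons → ketone.
–C(=O)– with carbon on both sides → ketone.
pendant –CONH2: carbonyl C bonded to C and N → amide.
C–O–C with sp³ carbons on both sides and no adjacent C=O → ether.
–C(=O)–O–C with C on the carbonyl side → ester.
pendant –CH2OCH3: C–O–C linkage → ether.
–C(=O)–O–C with C on the carbonyl side → ester.
C–O–C with sp³ carbons on both sides and no adjacent C=O → ether.
C=C double bond → alkene.
pendant –OCH3: C–O–C with sp³ C, no adjacent C=O → ether.
–C(=O)OCH3: carbonyl C bonded to C and to –OCH3 → ester (not ketone + ether).
Ether appears at: CH2OCH2, CH(CH2OCH3), CH2OCH2, CH(OCH3) → 4.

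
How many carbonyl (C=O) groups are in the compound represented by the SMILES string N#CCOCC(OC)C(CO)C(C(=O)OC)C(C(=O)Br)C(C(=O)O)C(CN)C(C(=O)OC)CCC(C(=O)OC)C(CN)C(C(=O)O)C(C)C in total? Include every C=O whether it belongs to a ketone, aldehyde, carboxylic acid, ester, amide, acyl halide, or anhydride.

6

CH(COOCH3): ester, 1 C=O (running total 1).
CH(COBr): acyl halide, 1 C=O (running total 2).
CH(COOH): carboxylic acid, 1 C=O (running total 3).
CH(COOCH3): ester, 1 C=O (running total 4).
CH(COOCH3): ester, 1 C=O (running total 5).
CH(COOH): carboxylic acid, 1 C=O (running total 6).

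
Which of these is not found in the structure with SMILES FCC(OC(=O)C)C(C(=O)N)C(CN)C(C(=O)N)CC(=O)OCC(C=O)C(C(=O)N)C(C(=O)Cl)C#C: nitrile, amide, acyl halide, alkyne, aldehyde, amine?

nitrile

amide: present (CH(CONH2) — pendant –CONH2: carbonyl C bonded to C and N → amide).
aldehyde: present (CH(CHO) — pendant –CHO: carbonyl C bonded to C and H → aldehyde).
acyl halide: present (CH(COCl) — pendant –C(=O)X: carbonyl C bonded to C and halogen → acyl halide).
alkyne: present (C≡CH — C≡C triple bond → alkyne).
amine: present (CH(CH2NH2) — pendant –CH2NH2: N on sp³ C, no adjacent C=O → amine).
nitrile: absent. In C≡CH, the triple bond is C≡C, not C≡N.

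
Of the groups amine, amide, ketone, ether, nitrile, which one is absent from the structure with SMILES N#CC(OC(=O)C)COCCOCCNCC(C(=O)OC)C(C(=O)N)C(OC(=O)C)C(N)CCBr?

ether: present (CH2OCH2 — C–O–C with sp³ carbons on both sides and no adjacent C=O → ether).
amine: present (CH2NHCH2 — C–N–C with sp³ carbons and no adjacent C=O → amine (secondary)).
nitrile: present (N≡C — N≡C–: carbon triple-bonded to nitrogen → nitrile).
amide: present (CH(CONH2) — pendant –CONH2: carbonyl C bonded to C and N → amide).
ketone: absent. In each of CH(OCOCH3) and CH(COOCH3), the C=O is bonded to an –O–C group, which defines an ester, not a ketone. In CH(CONH2), the C=O is bonded to nitrogen, which defines an amide, not a ketone.

ketone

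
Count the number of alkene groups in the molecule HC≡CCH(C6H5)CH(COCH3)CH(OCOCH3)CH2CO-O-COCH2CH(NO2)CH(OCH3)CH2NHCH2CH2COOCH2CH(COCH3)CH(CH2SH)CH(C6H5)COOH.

C≡C triple bond → alkyne.
pendant –C6H5: benzene ring → arene.
pendant –COCH3: carbonyl C bonded to two carbons → ketone.
pendant –OC(=O)CH3: an acyloxy group → ester.
two acyl groups sharing one oxygen, –C(=O)–O–C(=O)– → anhydride.
–NO2 on an sp³ carbon → nitro (the N=O is not a carbonyl).
pendant –OCH3: C–O–C with sp³ C, no adjacent C=O → ether.
C–N–C with sp³ carbons and no adjacent C=O → amine (secondary).
–C(=O)–O–C with C on the carbonyl side → ester.
pendant –COCH3: carbonyl C bonded to two carbons → ketone.
pendant –CH2SH → thiol.
pendant –C6H5: benzene ring → arene.
–COOH: carbonyl C bonded to –OH and C → carboxylic acid (the –OH is not a separate alcohol).
No segment is a alkene: HC≡C is alkyne, not alkene; CH(C6H5) is arene, not alkene; CH(C6H5) is arene, not alkene. → 0.

0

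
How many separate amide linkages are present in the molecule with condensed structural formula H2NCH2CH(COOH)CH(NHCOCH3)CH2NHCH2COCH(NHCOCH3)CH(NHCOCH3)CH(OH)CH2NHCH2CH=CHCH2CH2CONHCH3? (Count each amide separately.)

Taking each segment in turn:
  H2NCH2: –NH2 on an sp³ carbon with no adjacent C=O → amine.
  CH(COOH): pendant –COOH: carbonyl C bonded to C and –OH → carboxylic acid.
  CH(NHCOCH3): pendant –NHC(=O)CH3: N bonded to a carbonyl → amide (not amine).
  CH2NHCH2: C–N–C with sp³ carbons and no adjacent C=O → amine (secondary).
  CO: –C(=O)– with carbon on both sides → ketone.
  CH(NHCOCH3): pendant –NHC(=O)CH3: N bonded to a carbonyl → amide (not amine).
  CH(NHCOCH3): pendant –NHC(=O)CH3: N bonded to a carbonyl → amide (not amine).
  CH(OH): –OH on an sp³ carbon → alcohol (secondary).
  CH2NHCH2: C–N–C with sp³ carbons and no adjacent C=O → amine (secondary).
  CH=CH: C=C double bond → alkene.
  CONHCH3: –C(=O)NHCH3: carbonyl C bonded to C and to N → amide (the N is not an amine).
Amide appears at: CH(NHCOCH3), CH(NHCOCH3), CH(NHCOCH3), CONHCH3 → 4.

4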